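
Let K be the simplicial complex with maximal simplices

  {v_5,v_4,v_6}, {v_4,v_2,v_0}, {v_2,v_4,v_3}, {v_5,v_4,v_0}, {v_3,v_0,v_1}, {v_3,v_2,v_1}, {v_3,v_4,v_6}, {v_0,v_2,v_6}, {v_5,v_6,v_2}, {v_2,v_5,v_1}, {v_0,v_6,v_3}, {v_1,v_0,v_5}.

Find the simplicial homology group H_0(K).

H_0 = Z.

We work with the vertex ordering v_0 < v_1 < v_2 < v_3 < v_4 < v_5 < v_6. The simplices of K, each written with vertices in increasing order, are:

  0-simplices (7): [v_0], [v_1], [v_2], [v_3], [v_4], [v_5], [v_6]
  1-simplices (18): (18 of them)
  2-simplices (12): (12 of them)

so the chain groups are C_0 ≅ Z^7, C_1 ≅ Z^18, C_2 ≅ Z^12.

The boundary map ∂_1: C_1 → C_0 maps an edge to its endpoints' difference, ∂[p,q] = q − p. For instance
  ∂[v_0,v_2] = [v_2] − [v_0].
The resulting 7×18 matrix has rank 6, and its Smith normal form has invariant factors (1,1,1,1,1,1).

Boundary ∂_2: C_2 → C_1 sends each 2-simplex [p,q,r] to [q,r] − [p,r] + [p,q]. For instance
  ∂[v_0,v_3,v_6] = [v_3,v_6] − [v_0,v_6] + [v_0,v_3],
  ∂[v_0,v_2,v_6] = [v_2,v_6] − [v_0,v_6] + [v_0,v_2].
The 18×12 boundary matrix has rank 12 and Smith normal form diag(1,1,1,1,1,1,1,1,1,1,1,2).

Now H_k = ker ∂_k / im ∂_{k+1}, so:

  H_0: rank C_0 − rank ∂_1 = 7 − 6 = 1, and the invariant factors of ∂_1 are all 1, so H_0 = Z.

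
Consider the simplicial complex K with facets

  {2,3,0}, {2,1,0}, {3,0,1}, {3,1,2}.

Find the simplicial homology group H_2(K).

H_2 ≅ Z.

Fix the vertex order 0 < 1 < 2 < 3 and write every simplex with vertices in increasing order. Then dim K = 2 and the simplices of K are:

  0-simplices (4): [0], [1], [2], [3]
  1-simplices (6): [0,1], [0,2], [0,3], [1,2], [1,3], [2,3]
  2-simplices (4): [0,1,2], [0,1,3], [0,2,3], [1,2,3]

Hence C_0 ≅ Z^4, C_1 ≅ Z^6, C_2 ≅ Z^4.

The boundary map ∂_1: C_1 → C_0 maps an edge to its endpoints' difference, ∂[p,q] = q − p. For instance
  ∂[0,3] = [3] − [0].
As a 4×6 matrix over Z this has rank 3, with invariant factors (1,1,1).

∂_2: C_2 → C_1 maps a triangle to the signed sum of its edges. For instance
  ∂[0,1,3] = [1,3] − [0,3] + [0,1],
  ∂[1,2,3] = [2,3] − [1,3] + [1,2].
The 6×4 boundary matrix has rank 3 and Smith normal form diag(1,1,1).

Computing H_k = (kernel of ∂_k) / (image of ∂_{k+1}):

  H_2: rank ker ∂_2 − rank ∂_3 = (4 − 3) − 0 = 1, and there is no ∂_3, so H_2 ≅ Z.

(K is a triangulation of the 2-sphere S^2.)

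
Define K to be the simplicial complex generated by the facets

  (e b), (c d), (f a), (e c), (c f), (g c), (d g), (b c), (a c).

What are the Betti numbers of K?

b_0 = 1, b_1 = 3.

Take the total order a < b < c < d < e < f < g on the vertex set. Then K (dimension 1) consists of the simplices:

  0-simplices (7): a, b, c, d, e, f, g
  1-simplices (9): ac, af, bc, be, cd, ce, cf, cg, dg

Hence C_0 ≅ Z^7, C_1 ≅ Z^9.

The boundary map ∂_1: C_1 → C_0 is given by ∂[p,q] = [q] − [p]. For instance
  ∂dg = g − d.
The 7×9 boundary matrix has rank 6 and Smith normal form diag(1,1,1,1,1,1).

Computing H_k = (kernel of ∂_k) / (image of ∂_{k+1}):

  H_0: rank C_0 − rank ∂_1 = 7 − 6 = 1, and the invariant factors of ∂_1 are all 1, so H_0 = Z.
  H_1: rank ker ∂_1 − rank ∂_2 = (9 − 6) − 0 = 3, and there is no ∂_2, so H_1 = Z^3.

(K is a triangulation of a wedge of 3 circles.)

Hence the Betti numbers are b_0 = 1, b_1 = 3.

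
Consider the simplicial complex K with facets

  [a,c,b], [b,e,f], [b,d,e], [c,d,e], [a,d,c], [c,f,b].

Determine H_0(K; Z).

H_0 = Z.

Order the vertices as a < b < c < d < e < f. Listing each simplex with vertices in this order, K has dimension 2 with simplices:

  0-simplices (6): a, b, c, d, e, f
  1-simplices (12): ab, ac, ad, bc, bd, be, bf, cd, ce, cf, de, ef
  2-simplices (6): abc, acd, bcf, bde, bef, cde

so the chain groups are C_0 ≅ Z^6, C_1 ≅ Z^12, C_2 ≅ Z^6.

∂_1: C_1 → C_0 maps an edge to its endpoints' difference, ∂[p,q] = q − p.
This gives a 6×12 integer matrix of rank 5; reducing to Smith normal form yields diagonal entries (1,1,1,1,1).

The boundary map ∂_2: C_2 → C_1 sends each 2-simplex [p,q,r] to [q,r] − [p,r] + [p,q]. For instance
  ∂acd = cd − ad + ac,
  ∂bcf = cf − bf + bc.
This gives a 12×6 integer matrix of rank 6; reducing to Smith normal form yields diagonal entries (1,1,1,1,1,1).

Computing H_k = (kernel of ∂_k) / (image of ∂_{k+1}):

  H_0: rank C_0 − rank ∂_1 = 6 − 5 = 1, and the invariant factors of ∂_1 are all 1, so H_0 = Z.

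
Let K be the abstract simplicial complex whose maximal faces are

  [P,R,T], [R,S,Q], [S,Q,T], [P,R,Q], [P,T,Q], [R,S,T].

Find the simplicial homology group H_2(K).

H_2 = Z.

Order the vertices as P < Q < R < S < T. Listing each simplex with vertices in this order, K has dimension 2 with simplices:

  0-simplices (5): P, Q, R, S, T
  1-simplices (9): PQ, PR, PT, QR, QS, QT, RS, RT, ST
  2-simplices (6): PQR, PQT, PRT, QRS, QST, RST

so the chain groups are C_0 ≅ Z^5, C_1 ≅ Z^9, C_2 ≅ Z^6.

The boundary map ∂_1: C_1 → C_0 maps an edge to its endpoints' difference, ∂[p,q] = q − p. For instance
  ∂QS = S − Q.
This gives a 5×9 integer matrix of rank 4; reducing to Smith normal form yields diagonal entries (1,1,1,1).

The boundary map ∂_2: C_2 → C_1 acts by ∂[p,q,r] = [q,r] − [p,r] + [p,q]. For instance
  ∂PRT = RT − PT + PR,
  ∂QST = ST − QT + QS.
The resulting 9×6 matrix has rank 5, and its Smith normal form has invariant factors (1,1,1,1,1).

Now H_k = ker ∂_k / im ∂_{k+1}, so:

  H_2: rank ker ∂_2 − rank ∂_3 = (6 − 5) − 0 = 1, and there is no ∂_3, so H_2 ≅ Z.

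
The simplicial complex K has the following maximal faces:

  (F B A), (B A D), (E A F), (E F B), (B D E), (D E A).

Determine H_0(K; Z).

H_0 = Z.

Order the vertices as A < B < D < E < F. Listing each simplex with vertices in this order, K has dimension 2 with simplices:

  0-simplices (5): A, B, D, E, F
  1-simplices (9): AB, AD, AE, AF, BD, BE, BF, DE, EF
  2-simplices (6): ABD, ABF, ADE, AEF, BDE, BEF

Hence C_0 ≅ Z^5, C_1 ≅ Z^9, C_2 ≅ Z^6.

The boundary map ∂_1: C_1 → C_0 sends each edge [p,q] (with p < q) to q − p. For instance
  ∂BD = D − B.
As a 5×9 matrix over Z this has rank 4, with invariant factors (1,1,1,1).

∂_2: C_2 → C_1 maps a triangle to the signed sum of its edges. For instance
  ∂AEF = EF − AF + AE,
  ∂ABD = BD − AD + AB.
As a 9×6 matrix over Z this has rank 5, with invariant factors (1,1,1,1,1).

From H_k ≅ ker(∂_k) / im(∂_{k+1}) we obtain:

  H_0: rank C_0 − rank ∂_1 = 5 − 4 = 1, and the invariant factors of ∂_1 are all 1, so H_0 ≅ Z.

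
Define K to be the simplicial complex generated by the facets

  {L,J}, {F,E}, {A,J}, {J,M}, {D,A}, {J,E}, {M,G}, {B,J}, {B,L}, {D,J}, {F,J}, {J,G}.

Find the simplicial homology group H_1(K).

Order the vertices as A < B < D < E < F < G < J < L < M. Listing each simplex with vertices in this order, K has dimension 1 with simplices:

  0-simplices (9): A, B, D, E, F, G, J, L, M
  1-simplices (12): AD, AJ, BJ, BL, DJ, EF, EJ, FJ, GJ, GM, JL, JM

so the chain groups are C_0 ≅ Z^9, C_1 ≅ Z^12.

Boundary ∂_1: C_1 → C_0 maps an edge to its endpoints' difference, ∂[p,q] = q − p. For instance
  ∂AD = D − A.
The 9×12 boundary matrix has rank 8 and Smith normal form diag(1,1,1,1,1,1,1,1).

Now H_k = ker ∂_k / im ∂_{k+1}, so:

  H_1: rank ker ∂_1 − rank ∂_2 = (12 − 8) − 0 = 4, and there is no ∂_2, so H_1 = Z^4.

H_1 = Z^4.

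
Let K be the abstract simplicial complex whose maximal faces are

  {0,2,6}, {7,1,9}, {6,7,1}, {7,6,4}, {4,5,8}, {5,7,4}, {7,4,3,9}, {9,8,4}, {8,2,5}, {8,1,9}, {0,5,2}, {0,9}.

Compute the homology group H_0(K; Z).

Fix the vertex order 0 < 1 < 2 < 3 < 4 < 5 < 6 < 7 < 8 < 9 and write every simplex with vertices in increasing order. Then dim K = 3 and the simplices of K are:

  0-simplices (10): [0], [1], [2], [3], [4], [5], [6], [7], [8], [9]
  1-simplices (24): (24 of them)
  2-simplices (14): [0,2,5], [0,2,6], [1,6,7], [1,7,9], [1,8,9], [2,5,8], [3,4,7], [3,4,9], [3,7,9], [4,5,7], [4,5,8], [4,6,7], [4,7,9], [4,8,9]
  3-simplices (1): [3,4,7,9]

giving chain groups C_0 ≅ Z^10, C_1 ≅ Z^24, C_2 ≅ Z^14, C_3 ≅ Z^1.

∂_1: C_1 → C_0 maps an edge to its endpoints' difference, ∂[p,q] = q − p. For instance
  ∂[0,6] = [6] − [0].
The 10×24 boundary matrix has rank 9 and Smith normal form diag(1,1,1,1,1,1,1,1,1).

Boundary ∂_2: C_2 → C_1 acts by ∂[p,q,r] = [q,r] − [p,r] + [p,q]. For instance
  ∂[4,7,9] = [7,9] − [4,9] + [4,7],
  ∂[4,6,7] = [6,7] − [4,7] + [4,6].
As a 24×14 matrix over Z this has rank 13, with invariant factors (1,1,1,1,1,1,1,1,1,1,1,1,1).

∂_3: C_3 → C_2 sends each 3-simplex σ to the alternating sum Σ_i (−1)^i (σ with its i-th vertex removed). For instance
  ∂[3,4,7,9] = [4,7,9] − [3,7,9] + [3,4,9] − [3,4,7].
As a 14×1 matrix over Z this has rank 1, with invariant factors (1).

From H_k ≅ ker(∂_k) / im(∂_{k+1}) we obtain:

  H_0: rank C_0 − rank ∂_1 = 10 − 9 = 1, and the invariant factors of ∂_1 are all 1, so H_0 = Z.

H_0 ≅ Z.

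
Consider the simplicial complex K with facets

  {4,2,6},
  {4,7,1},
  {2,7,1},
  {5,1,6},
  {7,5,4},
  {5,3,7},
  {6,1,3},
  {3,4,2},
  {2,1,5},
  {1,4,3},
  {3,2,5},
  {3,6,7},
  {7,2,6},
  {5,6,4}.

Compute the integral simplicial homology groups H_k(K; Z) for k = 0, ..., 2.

H_0 = Z,  H_1 = Z^2,  H_2 = Z.

K has 7 vertices, 21 edges, 14 triangles.
rank ∂_0 = 0, rank ∂_1 = 6 ⇒ b_0 = 7 − 0 − 6 = 1; all invariant factors of ∂_1 are 1 so no torsion. So H_0 ≅ Z.
rank ∂_1 = 6, rank ∂_2 = 13 ⇒ b_1 = 21 − 6 − 13 = 2; all invariant factors of ∂_2 are 1 so no torsion. So H_1 ≅ Z^2.
rank ∂_2 = 13, rank ∂_3 = 0 ⇒ b_2 = 14 − 13 − 0 = 1. So H_2 ≅ Z.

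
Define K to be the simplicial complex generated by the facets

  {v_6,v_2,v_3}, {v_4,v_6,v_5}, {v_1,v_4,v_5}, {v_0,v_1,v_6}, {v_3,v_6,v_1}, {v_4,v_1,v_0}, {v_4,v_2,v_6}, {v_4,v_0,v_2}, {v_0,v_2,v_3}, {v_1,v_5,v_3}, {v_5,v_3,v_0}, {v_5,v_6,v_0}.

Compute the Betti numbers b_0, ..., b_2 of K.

b_0 = 1, b_1 = 0, b_2 = 0.

Take the total order v_0 < v_1 < v_2 < v_3 < v_4 < v_5 < v_6 on the vertex set. Then K (dimension 2) consists of the simplices:

  0-simplices (7): [v_0], [v_1], [v_2], [v_3], [v_4], [v_5], [v_6]
  1-simplices (18): (18 of them)
  2-simplices (12): (12 of them)

so the chain groups are C_0 ≅ Z^7, C_1 ≅ Z^18, C_2 ≅ Z^12.

∂_1: C_1 → C_0 is given by ∂[p,q] = [q] − [p].
The resulting 7×18 matrix has rank 6, and its Smith normal form has invariant factors (1,1,1,1,1,1).

The boundary map ∂_2: C_2 → C_1 sends each 2-simplex [p,q,r] to [q,r] − [p,r] + [p,q]. For instance
  ∂[v_0,v_3,v_5] = [v_3,v_5] − [v_0,v_5] + [v_0,v_3],
  ∂[v_4,v_5,v_6] = [v_5,v_6] − [v_4,v_6] + [v_4,v_5].
The resulting 18×12 matrix has rank 12, and its Smith normal form has invariant factors (1,1,1,1,1,1,1,1,1,1,1,2).

Computing H_k = (kernel of ∂_k) / (image of ∂_{k+1}):

  H_0: rank C_0 − rank ∂_1 = 7 − 6 = 1, and the invariant factors of ∂_1 are all 1, so H_0 ≅ Z.
  H_1: rank ker ∂_1 − rank ∂_2 = (18 − 6) − 12 = 0, and ∂_2 has invariant factor 2 > 1, so H_1 ≅ Z/2.
  H_2: rank ker ∂_2 − rank ∂_3 = (12 − 12) − 0 = 0, and there is no ∂_3, so H_2 ≅ 0.

As a check, the Euler characteristic is 7 − 18 + 12 = 1, which agrees with 1 − 0 + 0 = 1.

Hence the Betti numbers are b_0 = 1, b_1 = 0, b_2 = 0.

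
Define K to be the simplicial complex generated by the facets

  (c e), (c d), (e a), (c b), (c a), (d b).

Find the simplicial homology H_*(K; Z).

We work with the vertex ordering a < b < c < d < e. The simplices of K, each written with vertices in increasing order, are:

  0-simplices (5): a, b, c, d, e
  1-simplices (6): ac, ae, bc, bd, cd, ce

so the chain groups are C_0 ≅ Z^5, C_1 ≅ Z^6.

∂_1: C_1 → C_0 sends each edge [p,q] (with p < q) to q − p.
The resulting 5×6 matrix has rank 4, and its Smith normal form has invariant factors (1,1,1,1).

Computing H_k = (kernel of ∂_k) / (image of ∂_{k+1}):

  H_0: rank C_0 − rank ∂_1 = 5 − 4 = 1, and the invariant factors of ∂_1 are all 1, so H_0 ≅ Z.
  H_1: rank ker ∂_1 − rank ∂_2 = (6 − 4) − 0 = 2, and there is no ∂_2, so H_1 ≅ Z^2.

H_0 ≅ Z,  H_1 ≅ Z^2.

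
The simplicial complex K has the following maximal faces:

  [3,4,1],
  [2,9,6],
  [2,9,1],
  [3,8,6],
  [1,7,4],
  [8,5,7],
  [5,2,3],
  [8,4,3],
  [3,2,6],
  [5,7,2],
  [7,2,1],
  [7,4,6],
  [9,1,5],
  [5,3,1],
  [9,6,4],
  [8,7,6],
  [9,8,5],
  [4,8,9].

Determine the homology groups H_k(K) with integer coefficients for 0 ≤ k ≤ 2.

H_0 = Z,  H_1 = Z ⊕ Z/2,  H_2 = 0.

Take the total order 1 < 2 < 3 < 4 < 5 < 6 < 7 < 8 < 9 on the vertex set. Then K (dimension 2) consists of the simplices:

  0-simplices (9): [1], [2], [3], [4], [5], [6], [7], [8], [9]
  1-simplices (27): (27 of them)
  2-simplices (18): [1,2,7], [1,2,9], [1,3,4], [1,3,5], [1,4,7], [1,5,9], [2,3,5], [2,3,6], [2,5,7], [2,6,9], [3,4,8], [3,6,8], [4,6,7], [4,6,9], [4,8,9], [5,7,8], [5,8,9], [6,7,8]

Hence C_0 ≅ Z^9, C_1 ≅ Z^27, C_2 ≅ Z^18.

∂_1: C_1 → C_0 maps an edge to its endpoints' difference, ∂[p,q] = q − p. For instance
  ∂[1,5] = [5] − [1].
The resulting 9×27 matrix has rank 8, and its Smith normal form has invariant factors (1,1,1,1,1,1,1,1).

∂_2: C_2 → C_1 acts by ∂[p,q,r] = [q,r] − [p,r] + [p,q]. For instance
  ∂[6,7,8] = [7,8] − [6,8] + [6,7],
  ∂[5,7,8] = [7,8] − [5,8] + [5,7].
This gives a 27×18 integer matrix of rank 18; reducing to Smith normal form yields diagonal entries (1,1,1,1,1,1,1,1,1,1,1,1,1,1,1,1,1,2).

Reading off H_k = ker ∂_k / im ∂_{k+1}:

  H_0: rank C_0 − rank ∂_1 = 9 − 8 = 1, and the invariant factors of ∂_1 are all 1, so H_0 = Z.
  H_1: rank ker ∂_1 − rank ∂_2 = (27 − 8) − 18 = 1, and ∂_2 has invariant factor 2 > 1, so H_1 = Z ⊕ Z/2.
  H_2: rank ker ∂_2 − rank ∂_3 = (18 − 18) − 0 = 0, and there is no ∂_3, so H_2 = 0.

(K is a triangulation of the Klein bottle.)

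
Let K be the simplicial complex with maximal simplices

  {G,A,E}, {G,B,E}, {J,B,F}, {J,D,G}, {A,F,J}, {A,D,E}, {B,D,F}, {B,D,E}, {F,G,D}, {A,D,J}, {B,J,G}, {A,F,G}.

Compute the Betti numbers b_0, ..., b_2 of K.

b_0 = 1, b_1 = 0, b_2 = 0.

Order the vertices as A < B < D < E < F < G < J. Listing each simplex with vertices in this order, K has dimension 2 with simplices:

  0-simplices (7): A, B, D, E, F, G, J
  1-simplices (18): AD, AE, AF, AG, AJ, BD, BE, BF, BG, BJ, DE, DF, DG, DJ, EG, FG, FJ, GJ
  2-simplices (12): ADE, ADJ, AEG, AFG, AFJ, BDE, BDF, BEG, BFJ, BGJ, DFG, DGJ

giving chain groups C_0 ≅ Z^7, C_1 ≅ Z^18, C_2 ≅ Z^12.

∂_1: C_1 → C_0 is given by ∂[p,q] = [q] − [p].
The resulting 7×18 matrix has rank 6, and its Smith normal form has invariant factors (1,1,1,1,1,1).

The boundary map ∂_2: C_2 → C_1 maps a triangle to the signed sum of its edges. For instance
  ∂BGJ = GJ − BJ + BG,
  ∂DGJ = GJ − DJ + DG.
As a 18×12 matrix over Z this has rank 12, with invariant factors (1,1,1,1,1,1,1,1,1,1,1,2).

From H_k ≅ ker(∂_k) / im(∂_{k+1}) we obtain:

  H_0: rank C_0 − rank ∂_1 = 7 − 6 = 1, and the invariant factors of ∂_1 are all 1, so H_0 ≅ Z.
  H_1: rank ker ∂_1 − rank ∂_2 = (18 − 6) − 12 = 0, and ∂_2 has invariant factor 2 > 1, so H_1 ≅ Z/2.
  H_2: rank ker ∂_2 − rank ∂_3 = (12 − 12) − 0 = 0, and there is no ∂_3, so H_2 ≅ 0.

As a check, the Euler characteristic is 7 − 18 + 12 = 1, which agrees with 1 − 0 + 0 = 1.

Hence the Betti numbers are b_0 = 1, b_1 = 0, b_2 = 0.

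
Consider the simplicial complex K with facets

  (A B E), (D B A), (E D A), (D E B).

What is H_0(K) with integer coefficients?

Order the vertices as A < B < D < E. Listing each simplex with vertices in this order, K has dimension 2 with simplices:

  0-simplices (4): A, B, D, E
  1-simplices (6): AB, AD, AE, BD, BE, DE
  2-simplices (4): ABD, ABE, ADE, BDE

so the chain groups are C_0 ≅ Z^4, C_1 ≅ Z^6, C_2 ≅ Z^4.

The boundary map ∂_1: C_1 → C_0 maps an edge to its endpoints' difference, ∂[p,q] = q − p. For instance
  ∂DE = E − D.
The resulting 4×6 matrix has rank 3, and its Smith normal form has invariant factors (1,1,1).

∂_2: C_2 → C_1 maps a triangle to the signed sum of its edges. For instance
  ∂ADE = DE − AE + AD,
  ∂BDE = DE − BE + BD.
The resulting 6×4 matrix has rank 3, and its Smith normal form has invariant factors (1,1,1).

Reading off H_k = ker ∂_k / im ∂_{k+1}:

  H_0: rank C_0 − rank ∂_1 = 4 − 3 = 1, and the invariant factors of ∂_1 are all 1, so H_0 ≅ Z.

(K is a triangulation of the 2-sphere S^2.)

H_0 ≅ Z.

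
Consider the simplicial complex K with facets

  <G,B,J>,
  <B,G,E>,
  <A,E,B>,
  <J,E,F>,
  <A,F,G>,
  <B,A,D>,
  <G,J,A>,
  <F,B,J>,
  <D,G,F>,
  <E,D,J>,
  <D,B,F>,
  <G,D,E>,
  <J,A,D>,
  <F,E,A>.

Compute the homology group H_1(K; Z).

H_1 = Z^2.

K has 7 vertices, 21 edges, 14 triangles.
rank ∂_1 = 6, rank ∂_2 = 13 ⇒ b_1 = 21 − 6 − 13 = 2; all invariant factors of ∂_2 are 1 so no torsion. So H_1 = Z^2.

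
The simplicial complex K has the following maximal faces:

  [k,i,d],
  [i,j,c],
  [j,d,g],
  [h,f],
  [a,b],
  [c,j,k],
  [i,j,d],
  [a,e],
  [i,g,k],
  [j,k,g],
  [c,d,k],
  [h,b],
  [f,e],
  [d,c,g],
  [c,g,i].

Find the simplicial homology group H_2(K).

H_2 ≅ 0.

K has 11 vertices, 20 edges, 10 triangles.
rank ∂_2 = 10, rank ∂_3 = 0 ⇒ b_2 = 10 − 10 − 0 = 0. So H_2 = 0.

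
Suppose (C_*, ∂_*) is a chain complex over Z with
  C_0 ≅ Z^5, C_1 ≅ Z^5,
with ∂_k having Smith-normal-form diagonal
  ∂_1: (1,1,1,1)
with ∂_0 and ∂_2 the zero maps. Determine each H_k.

H_0: b_0 = 5 − 0 − 4 = 1; torsion from ∂_1 factors > 1: none. So H_0 ≅ Z.
H_1: b_1 = 5 − 4 − 0 = 1; torsion from ∂_2 factors > 1: none. So H_1 ≅ Z.

H_0 ≅ Z,  H_1 ≅ Z.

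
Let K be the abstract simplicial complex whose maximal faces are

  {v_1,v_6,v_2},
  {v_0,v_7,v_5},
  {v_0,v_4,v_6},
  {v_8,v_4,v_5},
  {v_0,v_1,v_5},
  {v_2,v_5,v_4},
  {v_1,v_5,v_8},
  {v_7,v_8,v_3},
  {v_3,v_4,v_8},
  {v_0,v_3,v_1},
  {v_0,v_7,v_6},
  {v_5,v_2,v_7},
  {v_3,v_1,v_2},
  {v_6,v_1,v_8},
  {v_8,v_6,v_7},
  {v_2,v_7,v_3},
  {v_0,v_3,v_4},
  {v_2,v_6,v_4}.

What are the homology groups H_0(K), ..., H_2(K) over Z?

We work with the vertex ordering v_0 < v_1 < v_2 < v_3 < v_4 < v_5 < v_6 < v_7 < v_8. The simplices of K, each written with vertices in increasing order, are:

  0-simplices (9): [v_0], [v_1], [v_2], [v_3], [v_4], [v_5], [v_6], [v_7], [v_8]
  1-simplices (27): (27 of them)
  2-simplices (18): (18 of them)

Hence C_0 ≅ Z^9, C_1 ≅ Z^27, C_2 ≅ Z^18.

Boundary ∂_1: C_1 → C_0 is given by ∂[p,q] = [q] − [p]. For instance
  ∂[v_0,v_7] = [v_7] − [v_0].
The resulting 9×27 matrix has rank 8, and its Smith normal form has invariant factors (1,1,1,1,1,1,1,1).

The boundary map ∂_2: C_2 → C_1 maps a triangle to the signed sum of its edges. For instance
  ∂[v_4,v_5,v_8] = [v_5,v_8] − [v_4,v_8] + [v_4,v_5],
  ∂[v_0,v_4,v_6] = [v_4,v_6] − [v_0,v_6] + [v_0,v_4].
The resulting 27×18 matrix has rank 17, and its Smith normal form has invariant factors (1,1,1,1,1,1,1,1,1,1,1,1,1,1,1,1,1).

Reading off H_k = ker ∂_k / im ∂_{k+1}:

  H_0: rank C_0 − rank ∂_1 = 9 − 8 = 1, and the invariant factors of ∂_1 are all 1, so H_0 = Z.
  H_1: rank ker ∂_1 − rank ∂_2 = (27 − 8) − 17 = 2, and the invariant factors of ∂_2 are all 1, so H_1 = Z^2.
  H_2: rank ker ∂_2 − rank ∂_3 = (18 − 17) − 0 = 1, and there is no ∂_3, so H_2 = Z.

As a check, the Euler characteristic is 9 − 27 + 18 = 0, which agrees with 1 − 2 + 1 = 0.

H_0 = Z,  H_1 = Z^2,  H_2 = Z.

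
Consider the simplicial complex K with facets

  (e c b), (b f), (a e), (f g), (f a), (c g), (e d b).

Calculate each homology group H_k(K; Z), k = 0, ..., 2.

We work with the vertex ordering a < b < c < d < e < f < g. The simplices of K, each written with vertices in increasing order, are:

  0-simplices (7): a, b, c, d, e, f, g
  1-simplices (10): ae, af, bc, bd, be, bf, ce, cg, de, fg
  2-simplices (2): bce, bde

giving chain groups C_0 ≅ Z^7, C_1 ≅ Z^10, C_2 ≅ Z^2.

The boundary map ∂_1: C_1 → C_0 maps an edge to its endpoints' difference, ∂[p,q] = q − p. For instance
  ∂fg = g − f.
The resulting 7×10 matrix has rank 6, and its Smith normal form has invariant factors (1,1,1,1,1,1).

The boundary map ∂_2: C_2 → C_1 maps a triangle to the signed sum of its edges. For instance
  ∂bde = de − be + bd,
  ∂bce = ce − be + bc.
As a 10×2 matrix over Z this has rank 2, with invariant factors (1,1).

Computing H_k = (kernel of ∂_k) / (image of ∂_{k+1}):

  H_0: rank C_0 − rank ∂_1 = 7 − 6 = 1, and the invariant factors of ∂_1 are all 1, so H_0 ≅ Z.
  H_1: rank ker ∂_1 − rank ∂_2 = (10 − 6) − 2 = 2, and the invariant factors of ∂_2 are all 1, so H_1 ≅ Z^2.
  H_2: rank ker ∂_2 − rank ∂_3 = (2 − 2) − 0 = 0, and there is no ∂_3, so H_2 ≅ 0.

As a check, the Euler characteristic is 7 − 10 + 2 = -1, which agrees with 1 − 2 + 0 = -1.

H_0 = Z,  H_1 = Z^2,  H_2 = 0.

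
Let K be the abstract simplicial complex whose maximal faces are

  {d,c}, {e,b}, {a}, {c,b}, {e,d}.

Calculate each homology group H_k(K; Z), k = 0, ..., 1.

H_0 = Z^2,  H_1 = Z.

K has 5 vertices, 4 edges.
rank ∂_0 = 0, rank ∂_1 = 3 ⇒ b_0 = 5 − 0 − 3 = 2; all invariant factors of ∂_1 are 1 so no torsion. So H_0 = Z^2.
rank ∂_1 = 3, rank ∂_2 = 0 ⇒ b_1 = 4 − 3 − 0 = 1. So H_1 = Z.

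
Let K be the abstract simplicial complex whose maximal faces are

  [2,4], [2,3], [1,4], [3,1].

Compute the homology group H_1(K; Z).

Fix the vertex order 1 < 2 < 3 < 4 and write every simplex with vertices in increasing order. Then dim K = 1 and the simplices of K are:

  0-simplices (4): [1], [2], [3], [4]
  1-simplices (4): [1,3], [1,4], [2,3], [2,4]

giving chain groups C_0 ≅ Z^4, C_1 ≅ Z^4.

The boundary map ∂_1: C_1 → C_0 maps an edge to its endpoints' difference, ∂[p,q] = q − p.
This gives a 4×4 integer matrix of rank 3; reducing to Smith normal form yields diagonal entries (1,1,1).

Now H_k = ker ∂_k / im ∂_{k+1}, so:

  H_1: rank ker ∂_1 − rank ∂_2 = (4 − 3) − 0 = 1, and there is no ∂_2, so H_1 ≅ Z.

(K is a triangulation of the circle S^1.)

H_1 = Z.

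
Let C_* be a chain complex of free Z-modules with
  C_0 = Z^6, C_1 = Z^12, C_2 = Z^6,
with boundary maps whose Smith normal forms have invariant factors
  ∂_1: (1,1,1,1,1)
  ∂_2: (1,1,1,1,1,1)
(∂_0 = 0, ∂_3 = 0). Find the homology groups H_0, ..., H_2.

H_0: b_0 = 6 − 0 − 5 = 1; torsion from ∂_1 factors > 1: none. So H_0 = Z.
H_1: b_1 = 12 − 5 − 6 = 1; torsion from ∂_2 factors > 1: none. So H_1 = Z.
H_2: b_2 = 6 − 6 − 0 = 0; torsion from ∂_3 factors > 1: none. So H_2 = 0.

H_0 = Z,  H_1 = Z,  H_2 = 0.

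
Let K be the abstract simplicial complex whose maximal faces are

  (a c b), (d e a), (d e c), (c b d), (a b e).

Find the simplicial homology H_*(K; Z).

We work with the vertex ordering a < b < c < d < e. The simplices of K, each written with vertices in increasing order, are:

  0-simplices (5): a, b, c, d, e
  1-simplices (10): ab, ac, ad, ae, bc, bd, be, cd, ce, de
  2-simplices (5): abc, abe, ade, bcd, cde

so the chain groups are C_0 ≅ Z^5, C_1 ≅ Z^10, C_2 ≅ Z^5.

∂_1: C_1 → C_0 is given by ∂[p,q] = [q] − [p]. For instance
  ∂ce = e − c.
As a 5×10 matrix over Z this has rank 4, with invariant factors (1,1,1,1).

The boundary map ∂_2: C_2 → C_1 acts by ∂[p,q,r] = [q,r] − [p,r] + [p,q]. For instance
  ∂abc = bc − ac + ab,
  ∂cde = de − ce + cd.
As a 10×5 matrix over Z this has rank 5, with invariant factors (1,1,1,1,1).

Computing H_k = (kernel of ∂_k) / (image of ∂_{k+1}):

  H_0: rank C_0 − rank ∂_1 = 5 − 4 = 1, and the invariant factors of ∂_1 are all 1, so H_0 ≅ Z.
  H_1: rank ker ∂_1 − rank ∂_2 = (10 − 4) − 5 = 1, and the invariant factors of ∂_2 are all 1, so H_1 ≅ Z.
  H_2: rank ker ∂_2 − rank ∂_3 = (5 − 5) − 0 = 0, and there is no ∂_3, so H_2 ≅ 0.

H_0 = Z,  H_1 = Z,  H_2 = 0.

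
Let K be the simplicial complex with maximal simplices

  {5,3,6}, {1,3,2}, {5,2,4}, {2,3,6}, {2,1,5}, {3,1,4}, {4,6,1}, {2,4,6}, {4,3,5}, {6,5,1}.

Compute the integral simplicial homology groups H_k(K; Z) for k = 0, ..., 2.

Fix the vertex order 1 < 2 < 3 < 4 < 5 < 6 and write every simplex with vertices in increasing order. Then dim K = 2 and the simplices of K are:

  0-simplices (6): [1], [2], [3], [4], [5], [6]
  1-simplices (15): [1,2], [1,3], [1,4], [1,5], [1,6], [2,3], [2,4], [2,5], [2,6], [3,4], [3,5], [3,6], [4,5], [4,6], [5,6]
  2-simplices (10): [1,2,3], [1,2,5], [1,3,4], [1,4,6], [1,5,6], [2,3,6], [2,4,5], [2,4,6], [3,4,5], [3,5,6]

so the chain groups are C_0 ≅ Z^6, C_1 ≅ Z^15, C_2 ≅ Z^10.

∂_1: C_1 → C_0 sends each edge [p,q] (with p < q) to q − p. For instance
  ∂[2,3] = [3] − [2].
As a 6×15 matrix over Z this has rank 5, with invariant factors (1,1,1,1,1).

∂_2: C_2 → C_1 acts by ∂[p,q,r] = [q,r] − [p,r] + [p,q]. For instance
  ∂[1,4,6] = [4,6] − [1,6] + [1,4],
  ∂[1,2,5] = [2,5] − [1,5] + [1,2].
As a 15×10 matrix over Z this has rank 10, with invariant factors (1,1,1,1,1,1,1,1,1,2).

From H_k ≅ ker(∂_k) / im(∂_{k+1}) we obtain:

  H_0: rank C_0 − rank ∂_1 = 6 − 5 = 1, and the invariant factors of ∂_1 are all 1, so H_0 = Z.
  H_1: rank ker ∂_1 − rank ∂_2 = (15 − 5) − 10 = 0, and ∂_2 has invariant factor 2 > 1, so H_1 = Z/2Z.
  H_2: rank ker ∂_2 − rank ∂_3 = (10 − 10) − 0 = 0, and there is no ∂_3, so H_2 = 0.

H_0 ≅ Z,  H_1 ≅ Z/2Z,  H_2 = 0.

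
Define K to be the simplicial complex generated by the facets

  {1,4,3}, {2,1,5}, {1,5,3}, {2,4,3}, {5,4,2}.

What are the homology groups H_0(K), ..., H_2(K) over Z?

H_0 ≅ Z,  H_1 ≅ Z,  H_2 = 0.

K has 5 vertices, 10 edges, 5 triangles.
rank ∂_0 = 0, rank ∂_1 = 4 ⇒ b_0 = 5 − 0 − 4 = 1; all invariant factors of ∂_1 are 1 so no torsion. So H_0 ≅ Z.
rank ∂_1 = 4, rank ∂_2 = 5 ⇒ b_1 = 10 − 4 − 5 = 1; all invariant factors of ∂_2 are 1 so no torsion. So H_1 ≅ Z.
rank ∂_2 = 5, rank ∂_3 = 0 ⇒ b_2 = 5 − 5 − 0 = 0. So H_2 ≅ 0.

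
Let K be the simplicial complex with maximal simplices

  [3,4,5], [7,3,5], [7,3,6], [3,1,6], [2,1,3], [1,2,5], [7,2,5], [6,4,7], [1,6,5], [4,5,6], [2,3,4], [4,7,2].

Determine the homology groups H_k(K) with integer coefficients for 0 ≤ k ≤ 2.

H_0 ≅ Z,  H_1 ≅ Z/2,  H_2 = 0.

Take the total order 1 < 2 < 3 < 4 < 5 < 6 < 7 on the vertex set. Then K (dimension 2) consists of the simplices:

  0-simplices (7): [1], [2], [3], [4], [5], [6], [7]
  1-simplices (18): [1,2], [1,3], [1,5], [1,6], [2,3], [2,4], [2,5], [2,7], [3,4], [3,5], [3,6], [3,7], [4,5], [4,6], [4,7], [5,6], [5,7], [6,7]
  2-simplices (12): [1,2,3], [1,2,5], [1,3,6], [1,5,6], [2,3,4], [2,4,7], [2,5,7], [3,4,5], [3,5,7], [3,6,7], [4,5,6], [4,6,7]

so the chain groups are C_0 ≅ Z^7, C_1 ≅ Z^18, C_2 ≅ Z^12.

Boundary ∂_1: C_1 → C_0 sends each edge [p,q] (with p < q) to q − p. For instance
  ∂[1,2] = [2] − [1].
As a 7×18 matrix over Z this has rank 6, with invariant factors (1,1,1,1,1,1).

The boundary map ∂_2: C_2 → C_1 sends each 2-simplex [p,q,r] to [q,r] − [p,r] + [p,q]. For instance
  ∂[4,6,7] = [6,7] − [4,7] + [4,6],
  ∂[3,4,5] = [4,5] − [3,5] + [3,4].
The 18×12 boundary matrix has rank 12 and Smith normal form diag(1,1,1,1,1,1,1,1,1,1,1,2).

Now H_k = ker ∂_k / im ∂_{k+1}, so:

  H_0: rank C_0 − rank ∂_1 = 7 − 6 = 1, and the invariant factors of ∂_1 are all 1, so H_0 = Z.
  H_1: rank ker ∂_1 − rank ∂_2 = (18 − 6) − 12 = 0, and ∂_2 has invariant factor 2 > 1, so H_1 = Z/2.
  H_2: rank ker ∂_2 − rank ∂_3 = (12 − 12) − 0 = 0, and there is no ∂_3, so H_2 = 0.

(K is a triangulation of the real projective plane RP^2.)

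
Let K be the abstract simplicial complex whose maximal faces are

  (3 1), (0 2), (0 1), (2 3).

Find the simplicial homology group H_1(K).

Order the vertices as 0 < 1 < 2 < 3. Listing each simplex with vertices in this order, K has dimension 1 with simplices:

  0-simplices (4): [0], [1], [2], [3]
  1-simplices (4): [0,1], [0,2], [1,3], [2,3]

Hence C_0 ≅ Z^4, C_1 ≅ Z^4.

The boundary map ∂_1: C_1 → C_0 is given by ∂[p,q] = [q] − [p].
This gives a 4×4 integer matrix of rank 3; reducing to Smith normal form yields diagonal entries (1,1,1).

Now H_k = ker ∂_k / im ∂_{k+1}, so:

  H_1: rank ker ∂_1 − rank ∂_2 = (4 − 3) − 0 = 1, and there is no ∂_2, so H_1 = Z.

(K is a triangulation of the circle S^1.)

H_1 = Z.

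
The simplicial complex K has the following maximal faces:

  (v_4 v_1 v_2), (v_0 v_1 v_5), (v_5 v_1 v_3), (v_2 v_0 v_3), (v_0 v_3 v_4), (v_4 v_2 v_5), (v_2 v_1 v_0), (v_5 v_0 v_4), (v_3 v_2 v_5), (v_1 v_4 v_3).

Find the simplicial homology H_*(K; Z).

Take the total order v_0 < v_1 < v_2 < v_3 < v_4 < v_5 on the vertex set. Then K (dimension 2) consists of the simplices:

  0-simplices (6): [v_0], [v_1], [v_2], [v_3], [v_4], [v_5]
  1-simplices (15): (15 of them)
  2-simplices (10): [v_0,v_1,v_2], [v_0,v_1,v_5], [v_0,v_2,v_3], [v_0,v_3,v_4], [v_0,v_4,v_5], [v_1,v_2,v_4], [v_1,v_3,v_4], [v_1,v_3,v_5], [v_2,v_3,v_5], [v_2,v_4,v_5]

giving chain groups C_0 ≅ Z^6, C_1 ≅ Z^15, C_2 ≅ Z^10.

The boundary map ∂_1: C_1 → C_0 sends each edge [p,q] (with p < q) to q − p. For instance
  ∂[v_2,v_5] = [v_5] − [v_2].
As a 6×15 matrix over Z this has rank 5, with invariant factors (1,1,1,1,1).

∂_2: C_2 → C_1 maps a triangle to the signed sum of its edges. For instance
  ∂[v_1,v_3,v_5] = [v_3,v_5] − [v_1,v_5] + [v_1,v_3],
  ∂[v_0,v_2,v_3] = [v_2,v_3] − [v_0,v_3] + [v_0,v_2].
The resulting 15×10 matrix has rank 10, and its Smith normal form has invariant factors (1,1,1,1,1,1,1,1,1,2).

Reading off H_k = ker ∂_k / im ∂_{k+1}:

  H_0: rank C_0 − rank ∂_1 = 6 − 5 = 1, and the invariant factors of ∂_1 are all 1, so H_0 ≅ Z.
  H_1: rank ker ∂_1 − rank ∂_2 = (15 − 5) − 10 = 0, and ∂_2 has invariant factor 2 > 1, so H_1 ≅ Z/2.
  H_2: rank ker ∂_2 − rank ∂_3 = (10 − 10) − 0 = 0, and there is no ∂_3, so H_2 ≅ 0.

As a check, the Euler characteristic is 6 − 15 + 10 = 1, which agrees with 1 − 0 + 0 = 1.

H_0 ≅ Z,  H_1 ≅ Z/2,  H_2 = 0.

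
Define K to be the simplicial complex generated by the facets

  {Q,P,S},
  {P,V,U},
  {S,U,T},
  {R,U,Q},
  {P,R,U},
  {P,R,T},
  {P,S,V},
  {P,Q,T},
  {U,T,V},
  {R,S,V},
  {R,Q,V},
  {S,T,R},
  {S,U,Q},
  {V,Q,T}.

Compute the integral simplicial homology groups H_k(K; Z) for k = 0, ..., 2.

H_0 ≅ Z,  H_1 ≅ Z^2,  H_2 ≅ Z.

We work with the vertex ordering P < Q < R < S < T < U < V. The simplices of K, each written with vertices in increasing order, are:

  0-simplices (7): P, Q, R, S, T, U, V
  1-simplices (21): PQ, PR, PS, PT, PU, PV, QR, QS, QT, QU, QV, RS, RT, RU, RV, ST, SU, SV, TU, TV, UV
  2-simplices (14): PQS, PQT, PRT, PRU, PSV, PUV, QRU, QRV, QSU, QTV, RST, RSV, STU, TUV

Hence C_0 ≅ Z^7, C_1 ≅ Z^21, C_2 ≅ Z^14.

∂_1: C_1 → C_0 sends each edge [p,q] (with p < q) to q − p. For instance
  ∂SV = V − S.
As a 7×21 matrix over Z this has rank 6, with invariant factors (1,1,1,1,1,1).

The boundary map ∂_2: C_2 → C_1 acts by ∂[p,q,r] = [q,r] − [p,r] + [p,q]. For instance
  ∂PUV = UV − PV + PU,
  ∂PRT = RT − PT + PR.
The 21×14 boundary matrix has rank 13 and Smith normal form diag(1,1,1,1,1,1,1,1,1,1,1,1,1).

Reading off H_k = ker ∂_k / im ∂_{k+1}:

  H_0: rank C_0 − rank ∂_1 = 7 − 6 = 1, and the invariant factors of ∂_1 are all 1, so H_0 ≅ Z.
  H_1: rank ker ∂_1 − rank ∂_2 = (21 − 6) − 13 = 2, and the invariant factors of ∂_2 are all 1, so H_1 ≅ Z^2.
  H_2: rank ker ∂_2 − rank ∂_3 = (14 − 13) − 0 = 1, and there is no ∂_3, so H_2 ≅ Z.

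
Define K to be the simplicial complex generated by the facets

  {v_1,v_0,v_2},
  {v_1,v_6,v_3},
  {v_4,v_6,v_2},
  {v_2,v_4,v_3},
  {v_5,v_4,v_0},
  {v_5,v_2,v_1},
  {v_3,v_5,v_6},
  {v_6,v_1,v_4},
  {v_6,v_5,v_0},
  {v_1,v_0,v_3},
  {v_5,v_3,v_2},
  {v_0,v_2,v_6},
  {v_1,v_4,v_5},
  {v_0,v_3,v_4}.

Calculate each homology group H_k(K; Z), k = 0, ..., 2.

H_0 ≅ Z,  H_1 ≅ Z^2,  H_2 ≅ Z.

We work with the vertex ordering v_0 < v_1 < v_2 < v_3 < v_4 < v_5 < v_6. The simplices of K, each written with vertices in increasing order, are:

  0-simplices (7): [v_0], [v_1], [v_2], [v_3], [v_4], [v_5], [v_6]
  1-simplices (21): (21 of them)
  2-simplices (14): (14 of them)

Hence C_0 ≅ Z^7, C_1 ≅ Z^21, C_2 ≅ Z^14.

∂_1: C_1 → C_0 is given by ∂[p,q] = [q] − [p]. For instance
  ∂[v_0,v_1] = [v_1] − [v_0].
This gives a 7×21 integer matrix of rank 6; reducing to Smith normal form yields diagonal entries (1,1,1,1,1,1).

The boundary map ∂_2: C_2 → C_1 sends each 2-simplex [p,q,r] to [q,r] − [p,r] + [p,q]. For instance
  ∂[v_2,v_4,v_6] = [v_4,v_6] − [v_2,v_6] + [v_2,v_4],
  ∂[v_3,v_5,v_6] = [v_5,v_6] − [v_3,v_6] + [v_3,v_5].
As a 21×14 matrix over Z this has rank 13, with invariant factors (1,1,1,1,1,1,1,1,1,1,1,1,1).

From H_k ≅ ker(∂_k) / im(∂_{k+1}) we obtain:

  H_0: rank C_0 − rank ∂_1 = 7 − 6 = 1, and the invariant factors of ∂_1 are all 1, so H_0 = Z.
  H_1: rank ker ∂_1 − rank ∂_2 = (21 − 6) − 13 = 2, and the invariant factors of ∂_2 are all 1, so H_1 = Z^2.
  H_2: rank ker ∂_2 − rank ∂_3 = (14 − 13) − 0 = 1, and there is no ∂_3, so H_2 = Z.

(K is a triangulation of the torus T^2.)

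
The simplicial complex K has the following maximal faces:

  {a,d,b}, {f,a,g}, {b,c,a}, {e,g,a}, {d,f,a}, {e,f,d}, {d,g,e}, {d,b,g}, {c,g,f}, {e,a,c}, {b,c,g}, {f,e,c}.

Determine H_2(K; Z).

Fix the vertex order a < b < c < d < e < f < g and write every simplex with vertices in increasing order. Then dim K = 2 and the simplices of K are:

  0-simplices (7): a, b, c, d, e, f, g
  1-simplices (18): ab, ac, ad, ae, af, ag, bc, bd, bg, ce, cf, cg, de, df, dg, ef, eg, fg
  2-simplices (12): abc, abd, ace, adf, aeg, afg, bcg, bdg, cef, cfg, def, deg

giving chain groups C_0 ≅ Z^7, C_1 ≅ Z^18, C_2 ≅ Z^12.

The boundary map ∂_1: C_1 → C_0 sends each edge [p,q] (with p < q) to q − p. For instance
  ∂bd = d − b.
As a 7×18 matrix over Z this has rank 6, with invariant factors (1,1,1,1,1,1).

∂_2: C_2 → C_1 acts by ∂[p,q,r] = [q,r] − [p,r] + [p,q]. For instance
  ∂ace = ce − ae + ac,
  ∂def = ef − df + de.
The 18×12 boundary matrix has rank 12 and Smith normal form diag(1,1,1,1,1,1,1,1,1,1,1,2).

From H_k ≅ ker(∂_k) / im(∂_{k+1}) we obtain:

  H_2: rank ker ∂_2 − rank ∂_3 = (12 − 12) − 0 = 0, and there is no ∂_3, so H_2 = 0.

H_2 = 0.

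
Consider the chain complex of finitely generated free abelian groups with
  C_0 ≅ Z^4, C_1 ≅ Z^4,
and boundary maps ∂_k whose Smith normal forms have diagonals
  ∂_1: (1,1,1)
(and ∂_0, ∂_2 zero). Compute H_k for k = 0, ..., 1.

H_0: b_0 = 4 − 0 − 3 = 1; torsion from ∂_1 factors > 1: none. So H_0 = Z.
H_1: b_1 = 4 − 3 − 0 = 1; torsion from ∂_2 factors > 1: none. So H_1 = Z.

H_0 = Z,  H_1 = Z.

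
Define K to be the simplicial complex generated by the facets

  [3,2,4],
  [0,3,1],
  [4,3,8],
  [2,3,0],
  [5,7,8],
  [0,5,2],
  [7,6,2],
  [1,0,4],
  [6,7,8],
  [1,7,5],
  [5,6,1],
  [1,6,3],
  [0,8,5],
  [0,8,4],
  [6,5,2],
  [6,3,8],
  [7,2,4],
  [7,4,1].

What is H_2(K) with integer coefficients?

Order the vertices as 0 < 1 < 2 < 3 < 4 < 5 < 6 < 7 < 8. Listing each simplex with vertices in this order, K has dimension 2 with simplices:

  0-simplices (9): [0], [1], [2], [3], [4], [5], [6], [7], [8]
  1-simplices (27): (27 of them)
  2-simplices (18): [0,1,3], [0,1,4], [0,2,3], [0,2,5], [0,4,8], [0,5,8], [1,3,6], [1,4,7], [1,5,6], [1,5,7], [2,3,4], [2,4,7], [2,5,6], [2,6,7], [3,4,8], [3,6,8], [5,7,8], [6,7,8]

giving chain groups C_0 ≅ Z^9, C_1 ≅ Z^27, C_2 ≅ Z^18.

The boundary map ∂_1: C_1 → C_0 is given by ∂[p,q] = [q] − [p]. For instance
  ∂[1,3] = [3] − [1].
As a 9×27 matrix over Z this has rank 8, with invariant factors (1,1,1,1,1,1,1,1).

Boundary ∂_2: C_2 → C_1 sends each 2-simplex [p,q,r] to [q,r] − [p,r] + [p,q]. For instance
  ∂[0,5,8] = [5,8] − [0,8] + [0,5],
  ∂[1,4,7] = [4,7] − [1,7] + [1,4].
As a 27×18 matrix over Z this has rank 18, with invariant factors (1,1,1,1,1,1,1,1,1,1,1,1,1,1,1,1,1,2).

From H_k ≅ ker(∂_k) / im(∂_{k+1}) we obtain:

  H_2: rank ker ∂_2 − rank ∂_3 = (18 − 18) − 0 = 0, and there is no ∂_3, so H_2 = 0.

H_2 = 0.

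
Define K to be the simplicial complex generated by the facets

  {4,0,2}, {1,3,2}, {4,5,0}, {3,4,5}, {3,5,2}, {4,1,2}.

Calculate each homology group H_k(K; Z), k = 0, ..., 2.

H_0 ≅ Z,  H_1 ≅ Z,  H_2 = 0.

K has 6 vertices, 12 edges, 6 triangles.
rank ∂_0 = 0, rank ∂_1 = 5 ⇒ b_0 = 6 − 0 − 5 = 1; all invariant factors of ∂_1 are 1 so no torsion. So H_0 = Z.
rank ∂_1 = 5, rank ∂_2 = 6 ⇒ b_1 = 12 − 5 − 6 = 1; all invariant factors of ∂_2 are 1 so no torsion. So H_1 = Z.
rank ∂_2 = 6, rank ∂_3 = 0 ⇒ b_2 = 6 − 6 − 0 = 0. So H_2 = 0.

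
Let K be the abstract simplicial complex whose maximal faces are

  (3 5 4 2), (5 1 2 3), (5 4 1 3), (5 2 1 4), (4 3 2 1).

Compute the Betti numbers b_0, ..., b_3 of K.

Take the total order 1 < 2 < 3 < 4 < 5 on the vertex set. Then K (dimension 3) consists of the simplices:

  0-simplices (5): [1], [2], [3], [4], [5]
  1-simplices (10): [1,2], [1,3], [1,4], [1,5], [2,3], [2,4], [2,5], [3,4], [3,5], [4,5]
  2-simplices (10): [1,2,3], [1,2,4], [1,2,5], [1,3,4], [1,3,5], [1,4,5], [2,3,4], [2,3,5], [2,4,5], [3,4,5]
  3-simplices (5): [1,2,3,4], [1,2,3,5], [1,2,4,5], [1,3,4,5], [2,3,4,5]

so the chain groups are C_0 ≅ Z^5, C_1 ≅ Z^10, C_2 ≅ Z^10, C_3 ≅ Z^5.

The boundary map ∂_1: C_1 → C_0 sends each edge [p,q] (with p < q) to q − p.
This gives a 5×10 integer matrix of rank 4; reducing to Smith normal form yields diagonal entries (1,1,1,1).

∂_2: C_2 → C_1 maps a triangle to the signed sum of its edges. For instance
  ∂[2,4,5] = [4,5] − [2,5] + [2,4],
  ∂[1,2,5] = [2,5] − [1,5] + [1,2].
The 10×10 boundary matrix has rank 6 and Smith normal form diag(1,1,1,1,1,1).

Boundary ∂_3: C_3 → C_2 sends each 3-simplex σ to the alternating sum Σ_i (−1)^i (σ with its i-th vertex removed). For instance
  ∂[1,2,3,5] = [2,3,5] − [1,3,5] + [1,2,5] − [1,2,3],
  ∂[1,3,4,5] = [3,4,5] − [1,4,5] + [1,3,5] − [1,3,4].
The 10×5 boundary matrix has rank 4 and Smith normal form diag(1,1,1,1).

From H_k ≅ ker(∂_k) / im(∂_{k+1}) we obtain:

  H_0: rank C_0 − rank ∂_1 = 5 − 4 = 1, and the invariant factors of ∂_1 are all 1, so H_0 = Z.
  H_1: rank ker ∂_1 − rank ∂_2 = (10 − 4) − 6 = 0, and the invariant factors of ∂_2 are all 1, so H_1 = 0.
  H_2: rank ker ∂_2 − rank ∂_3 = (10 − 6) − 4 = 0, and the invariant factors of ∂_3 are all 1, so H_2 = 0.
  H_3: rank ker ∂_3 − rank ∂_4 = (5 − 4) − 0 = 1, and there is no ∂_4, so H_3 = Z.

(K is a triangulation of the 3-sphere S^3.)

Hence the Betti numbers are b_0 = 1, b_1 = 0, b_2 = 0, b_3 = 1.

b_0 = 1, b_1 = 0, b_2 = 0, b_3 = 1.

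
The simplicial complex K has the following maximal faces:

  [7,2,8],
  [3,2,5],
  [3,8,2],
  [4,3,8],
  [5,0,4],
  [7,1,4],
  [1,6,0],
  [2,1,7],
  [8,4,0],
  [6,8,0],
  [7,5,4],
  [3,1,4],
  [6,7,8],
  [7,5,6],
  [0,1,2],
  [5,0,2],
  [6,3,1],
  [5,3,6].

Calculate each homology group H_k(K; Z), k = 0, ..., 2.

Take the total order 0 < 1 < 2 < 3 < 4 < 5 < 6 < 7 < 8 on the vertex set. Then K (dimension 2) consists of the simplices:

  0-simplices (9): [0], [1], [2], [3], [4], [5], [6], [7], [8]
  1-simplices (27): (27 of them)
  2-simplices (18): [0,1,2], [0,1,6], [0,2,5], [0,4,5], [0,4,8], [0,6,8], [1,2,7], [1,3,4], [1,3,6], [1,4,7], [2,3,5], [2,3,8], [2,7,8], [3,4,8], [3,5,6], [4,5,7], [5,6,7], [6,7,8]

Hence C_0 ≅ Z^9, C_1 ≅ Z^27, C_2 ≅ Z^18.

∂_1: C_1 → C_0 maps an edge to its endpoints' difference, ∂[p,q] = q − p. For instance
  ∂[0,2] = [2] − [0].
As a 9×27 matrix over Z this has rank 8, with invariant factors (1,1,1,1,1,1,1,1).

The boundary map ∂_2: C_2 → C_1 sends each 2-simplex [p,q,r] to [q,r] − [p,r] + [p,q]. For instance
  ∂[1,3,4] = [3,4] − [1,4] + [1,3],
  ∂[1,2,7] = [2,7] − [1,7] + [1,2].
The 27×18 boundary matrix has rank 17 and Smith normal form diag(1,1,1,1,1,1,1,1,1,1,1,1,1,1,1,1,1).

Reading off H_k = ker ∂_k / im ∂_{k+1}:

  H_0: rank C_0 − rank ∂_1 = 9 − 8 = 1, and the invariant factors of ∂_1 are all 1, so H_0 = Z.
  H_1: rank ker ∂_1 − rank ∂_2 = (27 − 8) − 17 = 2, and the invariant factors of ∂_2 are all 1, so H_1 = Z^2.
  H_2: rank ker ∂_2 − rank ∂_3 = (18 − 17) − 0 = 1, and there is no ∂_3, so H_2 = Z.

(K is a triangulation of the torus T^2.)

H_0 = Z,  H_1 = Z^2,  H_2 = Z.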